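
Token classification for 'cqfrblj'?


Pattern: letter/underscore followed by alphanumerics, not a keyword
Type: IDENTIFIER


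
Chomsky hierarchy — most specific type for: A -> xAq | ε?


Single nonterminal LHS, but x^n q^n is not regular
Classification: Type 2 (Context-Free)


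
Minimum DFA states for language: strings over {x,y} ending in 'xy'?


Track the longest suffix of input matching a prefix of 'xy': 3 classes (prefixes of length 0..2)
Minimal DFA: 3 states


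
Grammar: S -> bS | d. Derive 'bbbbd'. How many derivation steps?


Derivation: S => bS => bbS => bbbS => bbbbS => bbbbd
Steps: 5


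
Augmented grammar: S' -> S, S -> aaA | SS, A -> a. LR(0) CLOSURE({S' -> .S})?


Start: S' -> .S
For each item with dot before a nonterminal B, add B -> .γ for every B-production
Closure: [S' -> .S, S -> .aaA, S -> .SS]


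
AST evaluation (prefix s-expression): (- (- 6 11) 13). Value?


Evaluate inner: (- 6 11) = -5
Evaluate root: (- -5 13) = -18
Result: -18


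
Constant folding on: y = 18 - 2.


18 - 2 = 16 at compile time
Optimized: y = 16


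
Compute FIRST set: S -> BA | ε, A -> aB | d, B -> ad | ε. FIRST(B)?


Per alternative of B: FIRST(ad) = {a}; FIRST(ε) = {ε}
FIRST(B) = {a, ε}


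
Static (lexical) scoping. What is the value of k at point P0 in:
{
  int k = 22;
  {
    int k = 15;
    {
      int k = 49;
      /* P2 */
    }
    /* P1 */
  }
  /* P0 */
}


k declared in the same block as P0
k = 22


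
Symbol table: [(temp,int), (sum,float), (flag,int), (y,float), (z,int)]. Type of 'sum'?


Lookup 'sum' → type float


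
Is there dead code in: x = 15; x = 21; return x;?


first assignment to x is overwritten before any read
Dead: 'x = 15'


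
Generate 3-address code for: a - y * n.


Break into single-operator statements:
t1 = y * n
t2 = a - t1


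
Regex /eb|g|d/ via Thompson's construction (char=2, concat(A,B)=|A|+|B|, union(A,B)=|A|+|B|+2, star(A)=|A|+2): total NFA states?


Syntax tree has 4 char leaf(s), 2 union(s), 0 star(s)
chars contribute 4×2 = 8; each union adds +2; each star adds +2
Total: 8 + 4 + 0 = 12 states


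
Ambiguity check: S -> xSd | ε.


balanced x^n…d^n: each string has a unique parse
Unambiguous


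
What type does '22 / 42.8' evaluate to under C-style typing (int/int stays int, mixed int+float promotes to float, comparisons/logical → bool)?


Operand types: int / float
Rule: mixed int/float promotes to float; int/int stays int
Result type: float


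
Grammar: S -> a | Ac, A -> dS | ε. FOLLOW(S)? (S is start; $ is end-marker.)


$ ∈ FOLLOW(S). For each A -> αBβ: add FIRST(β)\{ε} to FOLLOW(B); if β nullable, add FOLLOW(A).
FOLLOW(S) = {$, c}


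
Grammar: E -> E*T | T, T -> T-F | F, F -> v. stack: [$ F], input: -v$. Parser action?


'F' (not preceded by T-) is the handle for T -> F
Action: reduce (T -> F)


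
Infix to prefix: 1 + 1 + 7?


left-to-right (same/higher precedence on left): tree is (+ (+ 1 1) 7)
Prefix: + + 1 1 7


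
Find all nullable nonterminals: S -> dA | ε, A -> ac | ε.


A nonterminal is nullable iff some alternative derives ε (directly, or every symbol in it is nullable)
Nullable: {A, S}


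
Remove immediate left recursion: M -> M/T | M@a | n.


Left-recursive alternatives: M/T, M@a; non-recursive: n
Introduce M': M -> nM', M' -> /TM' | @aM' | ε


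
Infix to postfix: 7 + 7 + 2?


Left to right (same or higher precedence on left)
Postfix: 7 7 + 2 +


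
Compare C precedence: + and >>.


'+' is additive (level 9); '>>' is shift (level 8)
Higher level binds tighter
'+' has higher precedence than '>>'


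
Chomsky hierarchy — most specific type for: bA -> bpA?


LHS has context (more than one symbol) and |LHS| ≤ |RHS|
Classification: Type 1 (Context-Sensitive)


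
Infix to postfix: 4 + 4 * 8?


* has higher precedence, evaluate 4*8 first
Postfix: 4 4 8 * +


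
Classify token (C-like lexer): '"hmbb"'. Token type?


Pattern: double-quoted sequence
Type: STRING_LITERAL


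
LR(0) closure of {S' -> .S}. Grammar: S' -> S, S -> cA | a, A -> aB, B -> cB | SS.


Start: S' -> .S
For each item with dot before a nonterminal B, add B -> .γ for every B-production
Closure: [S' -> .S, S -> .cA, S -> .a]


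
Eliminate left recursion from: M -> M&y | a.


Left-recursive alternatives: M&y; non-recursive: a
Introduce M': M -> aM', M' -> &yM' | ε


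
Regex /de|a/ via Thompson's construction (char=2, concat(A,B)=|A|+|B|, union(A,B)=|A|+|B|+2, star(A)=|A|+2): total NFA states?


Syntax tree has 3 char leaf(s), 1 union(s), 0 star(s)
chars contribute 3×2 = 6; each union adds +2; each star adds +2
Total: 6 + 2 + 0 = 8 states


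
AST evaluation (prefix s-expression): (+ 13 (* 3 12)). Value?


Evaluate inner: (* 3 12) = 36
Evaluate root: (+ 13 36) = 49
Result: 49


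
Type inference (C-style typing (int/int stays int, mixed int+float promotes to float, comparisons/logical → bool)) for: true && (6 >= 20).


Operand types: bool && bool
Rule: logical operators take bool operands and yield bool
Result type: bool


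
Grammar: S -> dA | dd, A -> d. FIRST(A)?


Per alternative of A: FIRST(d) = {d}
FIRST(A) = {d}


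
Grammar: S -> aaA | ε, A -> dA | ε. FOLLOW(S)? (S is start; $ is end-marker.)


$ ∈ FOLLOW(S). For each A -> αBβ: add FIRST(β)\{ε} to FOLLOW(B); if β nullable, add FOLLOW(A).
FOLLOW(S) = {$}


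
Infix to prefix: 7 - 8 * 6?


'*' binds tighter: tree is (- 7 (* 8 6))
Prefix: - 7 * 8 6


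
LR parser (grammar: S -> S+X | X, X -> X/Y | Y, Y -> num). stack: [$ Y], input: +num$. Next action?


'Y' (not preceded by X/) is the handle for X -> Y
Action: reduce (X -> Y)


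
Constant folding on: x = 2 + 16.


2 + 16 = 18 at compile time
Optimized: x = 18


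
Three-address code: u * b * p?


Break into single-operator statements:
t1 = u * b
t2 = t1 * p


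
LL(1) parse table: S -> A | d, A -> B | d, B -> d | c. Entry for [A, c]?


For [A, c]: 'c' ∈ FIRST(B)
Entry: A -> B


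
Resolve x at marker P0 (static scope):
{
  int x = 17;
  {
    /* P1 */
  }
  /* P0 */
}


x declared in the same block as P0
x = 17


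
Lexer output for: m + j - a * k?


Scan left to right, longest-match per lexeme
Tokens: ID(m), OP(+), ID(j), OP(-), ID(a), OP(*), ID(k)


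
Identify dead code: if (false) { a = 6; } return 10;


condition is constant false, so the whole block is unreachable
Dead: 'if (false) { a = 6; }'


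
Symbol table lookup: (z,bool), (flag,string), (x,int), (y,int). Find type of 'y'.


Lookup 'y' → type int


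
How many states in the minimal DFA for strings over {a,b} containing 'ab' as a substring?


KMP-style automaton: 2 progress states + 1 absorbing accept = 3
Minimal DFA: 3 states


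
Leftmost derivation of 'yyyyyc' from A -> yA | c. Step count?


Derivation: A => yA => yyA => yyyA => yyyyA => yyyyyA => yyyyyc
Steps: 6


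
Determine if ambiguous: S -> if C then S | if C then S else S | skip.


dangling else: 'if C then if C then skip else skip' parses two ways
Ambiguous


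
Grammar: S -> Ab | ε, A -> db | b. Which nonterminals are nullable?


A nonterminal is nullable iff some alternative derives ε (directly, or every symbol in it is nullable)
Nullable: {S}


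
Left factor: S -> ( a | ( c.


Common prefix: '('
Factored: S -> ( S', S' -> a | c


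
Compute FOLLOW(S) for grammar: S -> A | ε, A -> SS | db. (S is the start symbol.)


$ ∈ FOLLOW(S). For each A -> αBβ: add FIRST(β)\{ε} to FOLLOW(B); if β nullable, add FOLLOW(A).
FOLLOW(S) = {$, d}


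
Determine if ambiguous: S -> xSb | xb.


balanced x^n…b^n: each string has a unique parse
Unambiguous


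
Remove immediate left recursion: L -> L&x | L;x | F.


Left-recursive alternatives: L&x, L;x; non-recursive: F
Introduce L': L -> FL', L' -> &xL' | ;xL' | ε


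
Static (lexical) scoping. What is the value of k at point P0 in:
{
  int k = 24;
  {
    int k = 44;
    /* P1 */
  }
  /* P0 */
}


k declared in the same block as P0
k = 24


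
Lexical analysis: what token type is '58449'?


Pattern: digits only
Type: INTEGER_LITERAL


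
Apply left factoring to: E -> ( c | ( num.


Common prefix: '('
Factored: E -> ( E', E' -> c | num


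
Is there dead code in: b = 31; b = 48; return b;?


first assignment to b is overwritten before any read
Dead: 'b = 31'


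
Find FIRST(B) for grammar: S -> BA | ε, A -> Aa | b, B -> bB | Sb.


Per alternative of B: FIRST(bB) = {b}; FIRST(Sb) = {b}
FIRST(B) = {b}


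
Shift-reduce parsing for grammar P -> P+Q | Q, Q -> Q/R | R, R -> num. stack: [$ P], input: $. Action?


start symbol P on stack, input exhausted
Action: accept


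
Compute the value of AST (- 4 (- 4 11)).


Evaluate inner: (- 4 11) = -7
Evaluate root: (- 4 -7) = 11
Result: 11


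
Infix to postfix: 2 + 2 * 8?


* has higher precedence, evaluate 2*8 first
Postfix: 2 2 8 * +


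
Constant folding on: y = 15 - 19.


15 - 19 = -4 at compile time
Optimized: y = -4


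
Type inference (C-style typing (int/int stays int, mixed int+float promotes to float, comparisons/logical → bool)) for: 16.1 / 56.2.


Operand types: float / float
Rule: mixed int/float promotes to float; int/int stays int
Result type: float


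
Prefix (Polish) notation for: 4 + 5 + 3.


left-to-right (same/higher precedence on left): tree is (+ (+ 4 5) 3)
Prefix: + + 4 5 3


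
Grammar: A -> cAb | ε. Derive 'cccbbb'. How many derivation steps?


Derivation: A => cAb => ccAbb => cccAbbb => cccbbb
Steps: 4


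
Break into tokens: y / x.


Scan left to right, longest-match per lexeme
Tokens: ID(y), OP(/), ID(x)


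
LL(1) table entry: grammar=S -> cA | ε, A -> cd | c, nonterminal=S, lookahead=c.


For [S, c]: 'c' ∈ FIRST(cA)
Entry: S -> cA


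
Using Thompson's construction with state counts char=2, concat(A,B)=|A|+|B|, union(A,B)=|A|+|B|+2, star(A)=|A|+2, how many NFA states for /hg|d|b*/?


Syntax tree has 4 char leaf(s), 2 union(s), 1 star(s)
chars contribute 4×2 = 8; each union adds +2; each star adds +2
Total: 8 + 4 + 2 = 14 states


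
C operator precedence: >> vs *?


'*' is multiplicative (level 10); '>>' is shift (level 8)
Higher level binds tighter
'*' has higher precedence than '>>'


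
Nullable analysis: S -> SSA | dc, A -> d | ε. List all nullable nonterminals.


A nonterminal is nullable iff some alternative derives ε (directly, or every symbol in it is nullable)
Nullable: {A}


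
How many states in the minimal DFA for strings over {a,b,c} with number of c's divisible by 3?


Track (count of c) mod 3: states 0..2, accept at 0
Minimal DFA: 3 states


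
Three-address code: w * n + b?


Break into single-operator statements:
t1 = w * n
t2 = t1 + b


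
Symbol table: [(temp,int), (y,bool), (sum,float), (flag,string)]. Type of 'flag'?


Lookup 'flag' → type string


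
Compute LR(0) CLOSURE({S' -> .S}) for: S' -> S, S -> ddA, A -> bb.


Start: S' -> .S
For each item with dot before a nonterminal B, add B -> .γ for every B-production
Closure: [S' -> .S, S -> .ddA]


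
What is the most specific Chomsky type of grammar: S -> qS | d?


Right-linear: every RHS is a terminal or a terminal followed by one nonterminal
Classification: Type 3 (Regular)


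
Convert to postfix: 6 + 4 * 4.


* has higher precedence, evaluate 4*4 first
Postfix: 6 4 4 * +


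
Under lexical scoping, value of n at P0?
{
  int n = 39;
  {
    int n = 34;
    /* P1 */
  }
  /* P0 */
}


n declared in the same block as P0
n = 39


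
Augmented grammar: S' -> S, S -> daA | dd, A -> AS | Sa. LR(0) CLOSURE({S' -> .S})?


Start: S' -> .S
For each item with dot before a nonterminal B, add B -> .γ for every B-production
Closure: [S' -> .S, S -> .daA, S -> .dd]


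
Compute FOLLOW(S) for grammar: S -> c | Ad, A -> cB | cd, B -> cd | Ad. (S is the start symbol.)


$ ∈ FOLLOW(S). For each A -> αBβ: add FIRST(β)\{ε} to FOLLOW(B); if β nullable, add FOLLOW(A).
FOLLOW(S) = {$}


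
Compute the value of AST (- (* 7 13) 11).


Evaluate inner: (* 7 13) = 91
Evaluate root: (- 91 11) = 80
Result: 80


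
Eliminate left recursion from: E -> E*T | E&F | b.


Left-recursive alternatives: E*T, E&F; non-recursive: b
Introduce E': E -> bE', E' -> *TE' | &FE' | ε


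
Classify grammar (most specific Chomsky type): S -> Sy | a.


Left-linear: every RHS is a terminal or one nonterminal followed by a terminal
Classification: Type 3 (Regular)


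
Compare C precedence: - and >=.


'-' is additive (level 9); '>=' is relational (level 7)
Higher level binds tighter
'-' has higher precedence than '>='


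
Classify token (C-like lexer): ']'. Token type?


Pattern: delimiter/punctuation
Type: PUNCTUATION


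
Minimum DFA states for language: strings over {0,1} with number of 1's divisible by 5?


Track (count of 1) mod 5: states 0..4, accept at 0
Minimal DFA: 5 states


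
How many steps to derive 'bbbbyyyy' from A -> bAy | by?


Derivation: A => bAy => bbAyy => bbbAyyy => bbbbyyyy
Steps: 4


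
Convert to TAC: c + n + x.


Break into single-operator statements:
t1 = c + n
t2 = t1 + x


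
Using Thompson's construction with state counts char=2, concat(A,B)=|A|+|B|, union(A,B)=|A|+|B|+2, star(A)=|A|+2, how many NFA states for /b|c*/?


Syntax tree has 2 char leaf(s), 1 union(s), 1 star(s)
chars contribute 2×2 = 4; each union adds +2; each star adds +2
Total: 4 + 2 + 2 = 8 states


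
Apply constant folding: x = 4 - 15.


4 - 15 = -11 at compile time
Optimized: x = -11


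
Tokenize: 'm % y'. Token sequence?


Scan left to right, longest-match per lexeme
Tokens: ID(m), OP(%), ID(y)


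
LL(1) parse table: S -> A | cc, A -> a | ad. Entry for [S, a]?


For [S, a]: 'a' ∈ FIRST(A)
Entry: S -> A


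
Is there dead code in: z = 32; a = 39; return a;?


z is assigned but never read
Dead: 'z = 32'


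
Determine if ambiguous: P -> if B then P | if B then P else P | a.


dangling else: 'if B then if B then a else a' parses two ways
Ambiguous


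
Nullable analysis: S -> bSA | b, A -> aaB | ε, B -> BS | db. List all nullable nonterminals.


A nonterminal is nullable iff some alternative derives ε (directly, or every symbol in it is nullable)
Nullable: {A}


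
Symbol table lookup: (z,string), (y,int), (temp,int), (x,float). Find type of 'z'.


Lookup 'z' → type string


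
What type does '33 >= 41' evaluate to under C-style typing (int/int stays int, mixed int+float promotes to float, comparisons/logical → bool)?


Operand types: int >= int
Rule: comparison yields bool
Result type: bool


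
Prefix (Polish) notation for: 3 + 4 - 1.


left-to-right (same/higher precedence on left): tree is (- (+ 3 4) 1)
Prefix: - + 3 4 1


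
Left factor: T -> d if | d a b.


Common prefix: 'd'
Factored: T -> d T', T' -> if | a b


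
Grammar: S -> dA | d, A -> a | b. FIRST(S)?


Per alternative of S: FIRST(dA) = {d}; FIRST(d) = {d}
FIRST(S) = {d}


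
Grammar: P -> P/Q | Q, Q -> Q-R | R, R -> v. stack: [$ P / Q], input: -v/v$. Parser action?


'-' can extend Q; shift to build Q -> Q-R
Action: shift


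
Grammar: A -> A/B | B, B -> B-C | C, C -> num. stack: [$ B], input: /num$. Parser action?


lookahead ∉ {-} so B won't extend; reduce A -> B
Action: reduce (A -> B)


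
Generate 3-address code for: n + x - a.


Break into single-operator statements:
t1 = n + x
t2 = t1 - a


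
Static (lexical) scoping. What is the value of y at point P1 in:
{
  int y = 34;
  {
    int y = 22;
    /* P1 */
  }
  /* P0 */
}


y declared in the same block as P1
y = 22


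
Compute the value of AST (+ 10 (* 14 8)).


Evaluate inner: (* 14 8) = 112
Evaluate root: (+ 10 112) = 122
Result: 122


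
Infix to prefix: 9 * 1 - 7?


left-to-right (same/higher precedence on left): tree is (- (* 9 1) 7)
Prefix: - * 9 1 7


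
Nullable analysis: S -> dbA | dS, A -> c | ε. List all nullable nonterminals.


A nonterminal is nullable iff some alternative derives ε (directly, or every symbol in it is nullable)
Nullable: {A}


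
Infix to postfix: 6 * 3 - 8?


Left to right (same or higher precedence on left)
Postfix: 6 3 * 8 -


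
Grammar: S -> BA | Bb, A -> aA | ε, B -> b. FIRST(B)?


Per alternative of B: FIRST(b) = {b}
FIRST(B) = {b}


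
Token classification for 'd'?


Pattern: letter/underscore followed by alphanumerics, not a keyword
Type: IDENTIFIER


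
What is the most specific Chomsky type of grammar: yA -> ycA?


LHS has context (more than one symbol) and |LHS| ≤ |RHS|
Classification: Type 1 (Context-Sensitive)


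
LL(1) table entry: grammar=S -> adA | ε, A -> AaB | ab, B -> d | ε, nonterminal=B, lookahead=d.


For [B, d]: 'd' ∈ FIRST(d)
Entry: B -> d


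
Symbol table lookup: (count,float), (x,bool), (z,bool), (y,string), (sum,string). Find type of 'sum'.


Lookup 'sum' → type string


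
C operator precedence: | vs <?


'<' is relational (level 7); '|' is bitwise OR (level 3)
Higher level binds tighter
'<' has higher precedence than '|'


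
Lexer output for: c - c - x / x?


Scan left to right, longest-match per lexeme
Tokens: ID(c), OP(-), ID(c), OP(-), ID(x), OP(/), ID(x)


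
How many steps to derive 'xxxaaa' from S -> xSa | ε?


Derivation: S => xSa => xxSaa => xxxSaaa => xxxaaa
Steps: 4


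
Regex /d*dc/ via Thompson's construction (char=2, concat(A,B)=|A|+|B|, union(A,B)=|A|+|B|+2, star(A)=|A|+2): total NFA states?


Syntax tree has 3 char leaf(s), 0 union(s), 1 star(s)
chars contribute 3×2 = 6; each union adds +2; each star adds +2
Total: 6 + 0 + 2 = 8 states


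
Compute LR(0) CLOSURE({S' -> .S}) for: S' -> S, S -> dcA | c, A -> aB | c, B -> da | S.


Start: S' -> .S
For each item with dot before a nonterminal B, add B -> .γ for every B-production
Closure: [S' -> .S, S -> .dcA, S -> .c]


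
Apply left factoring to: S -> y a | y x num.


Common prefix: 'y'
Factored: S -> y S', S' -> a | x num


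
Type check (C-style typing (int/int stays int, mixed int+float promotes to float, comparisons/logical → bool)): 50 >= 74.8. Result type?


Operand types: int >= float
Rule: comparison yields bool
Result type: bool


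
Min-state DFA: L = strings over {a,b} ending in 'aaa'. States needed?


Track the longest suffix of input matching a prefix of 'aaa': 4 classes (prefixes of length 0..3)
Minimal DFA: 4 states


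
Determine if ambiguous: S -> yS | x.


right-linear, alternatives start with distinct terminals 'y' vs 'x': unique leftmost derivation
Unambiguous


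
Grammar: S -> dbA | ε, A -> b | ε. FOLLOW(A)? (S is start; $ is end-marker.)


$ ∈ FOLLOW(S). For each A -> αBβ: add FIRST(β)\{ε} to FOLLOW(B); if β nullable, add FOLLOW(A).
FOLLOW(A) = {$}


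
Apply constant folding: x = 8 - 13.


8 - 13 = -5 at compile time
Optimized: x = -5


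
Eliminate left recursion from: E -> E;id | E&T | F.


Left-recursive alternatives: E;id, E&T; non-recursive: F
Introduce E': E -> FE', E' -> ;idE' | &TE' | ε


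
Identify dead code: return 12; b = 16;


statement follows a return and is unreachable
Dead: 'b = 16'


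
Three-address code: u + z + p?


Break into single-operator statements:
t1 = u + z
t2 = t1 + p


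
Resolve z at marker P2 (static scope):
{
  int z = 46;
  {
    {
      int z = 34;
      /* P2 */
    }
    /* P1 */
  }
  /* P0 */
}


z declared in the same block as P2
z = 34


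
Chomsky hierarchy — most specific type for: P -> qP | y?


Right-linear: every RHS is a terminal or a terminal followed by one nonterminal
Classification: Type 3 (Regular)


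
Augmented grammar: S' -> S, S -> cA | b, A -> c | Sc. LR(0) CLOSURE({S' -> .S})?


Start: S' -> .S
For each item with dot before a nonterminal B, add B -> .γ for every B-production
Closure: [S' -> .S, S -> .cA, S -> .b]


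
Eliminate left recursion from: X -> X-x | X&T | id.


Left-recursive alternatives: X-x, X&T; non-recursive: id
Introduce X': X -> idX', X' -> -xX' | &TX' | ε


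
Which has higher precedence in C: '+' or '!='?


'+' is additive (level 9); '!=' is equality (level 6)
Higher level binds tighter
'+' has higher precedence than '!='


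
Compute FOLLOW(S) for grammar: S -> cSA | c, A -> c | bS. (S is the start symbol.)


$ ∈ FOLLOW(S). For each A -> αBβ: add FIRST(β)\{ε} to FOLLOW(B); if β nullable, add FOLLOW(A).
FOLLOW(S) = {$, b, c}


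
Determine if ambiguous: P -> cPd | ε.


balanced c^n…d^n: each string has a unique parse
Unambiguous


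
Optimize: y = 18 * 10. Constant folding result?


18 * 10 = 180 at compile time
Optimized: y = 180


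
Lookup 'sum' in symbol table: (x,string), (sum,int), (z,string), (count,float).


Lookup 'sum' → type int


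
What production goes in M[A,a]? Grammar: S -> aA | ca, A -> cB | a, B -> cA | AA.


For [A, a]: 'a' ∈ FIRST(a)
Entry: A -> a


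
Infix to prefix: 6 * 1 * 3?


left-to-right (same/higher precedence on left): tree is (* (* 6 1) 3)
Prefix: * * 6 1 3


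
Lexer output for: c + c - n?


Scan left to right, longest-match per lexeme
Tokens: ID(c), OP(+), ID(c), OP(-), ID(n)


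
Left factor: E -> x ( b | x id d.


Common prefix: 'x'
Factored: E -> x E', E' -> ( b | id d


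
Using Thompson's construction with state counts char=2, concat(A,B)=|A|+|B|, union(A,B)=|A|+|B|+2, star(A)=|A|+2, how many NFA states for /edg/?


Syntax tree has 3 char leaf(s), 0 union(s), 0 star(s)
chars contribute 3×2 = 6; each union adds +2; each star adds +2
Total: 6 + 0 + 0 = 6 states


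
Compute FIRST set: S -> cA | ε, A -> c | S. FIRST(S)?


Per alternative of S: FIRST(cA) = {c}; FIRST(ε) = {ε}
FIRST(S) = {c, ε}


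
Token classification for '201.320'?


Pattern: digits with a decimal point
Type: FLOAT_LITERAL


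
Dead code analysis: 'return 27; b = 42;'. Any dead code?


statement follows a return and is unreachable
Dead: 'b = 42'


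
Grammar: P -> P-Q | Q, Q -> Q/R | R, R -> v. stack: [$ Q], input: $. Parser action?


lookahead ∉ {/} so Q won't extend; reduce P -> Q
Action: reduce (P -> Q)


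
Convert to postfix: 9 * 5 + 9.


Left to right (same or higher precedence on left)
Postfix: 9 5 * 9 +


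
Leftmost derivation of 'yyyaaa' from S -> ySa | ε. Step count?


Derivation: S => ySa => yySaa => yyySaaa => yyyaaa
Steps: 4


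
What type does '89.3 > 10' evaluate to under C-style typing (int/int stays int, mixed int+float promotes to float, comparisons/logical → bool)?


Operand types: float > int
Rule: comparison yields bool
Result type: bool


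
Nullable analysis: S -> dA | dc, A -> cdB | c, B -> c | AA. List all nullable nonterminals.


A nonterminal is nullable iff some alternative derives ε (directly, or every symbol in it is nullable)
Nullable: {}


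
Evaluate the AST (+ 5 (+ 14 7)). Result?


Evaluate inner: (+ 14 7) = 21
Evaluate root: (+ 5 21) = 26
Result: 26


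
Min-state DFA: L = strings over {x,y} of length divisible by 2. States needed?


Track length mod 2: states 0..1, accept at 0
Minimal DFA: 2 states


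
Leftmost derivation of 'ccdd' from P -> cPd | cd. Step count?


Derivation: P => cPd => ccdd
Steps: 2


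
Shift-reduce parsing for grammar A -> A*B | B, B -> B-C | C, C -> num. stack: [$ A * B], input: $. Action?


handle 'A*B' on top; lookahead ∈ FOLLOW(A) = {*, $}
Action: reduce (A -> A*B)


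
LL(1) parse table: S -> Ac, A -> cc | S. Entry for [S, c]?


For [S, c]: 'c' ∈ FIRST(Ac)
Entry: S -> Ac


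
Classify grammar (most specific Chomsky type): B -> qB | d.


Right-linear: every RHS is a terminal or a terminal followed by one nonterminal
Classification: Type 3 (Regular)


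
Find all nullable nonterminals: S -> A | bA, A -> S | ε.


A nonterminal is nullable iff some alternative derives ε (directly, or every symbol in it is nullable)
Nullable: {A, S}


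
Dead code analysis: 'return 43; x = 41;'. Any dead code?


statement follows a return and is unreachable
Dead: 'x = 41'


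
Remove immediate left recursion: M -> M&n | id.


Left-recursive alternatives: M&n; non-recursive: id
Introduce M': M -> idM', M' -> &nM' | ε


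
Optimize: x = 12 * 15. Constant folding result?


12 * 15 = 180 at compile time
Optimized: x = 180


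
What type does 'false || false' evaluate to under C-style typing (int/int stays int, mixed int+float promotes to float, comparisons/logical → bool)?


Operand types: bool || bool
Rule: logical operators take bool operands and yield bool
Result type: bool


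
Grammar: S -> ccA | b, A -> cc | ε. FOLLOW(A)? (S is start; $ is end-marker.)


$ ∈ FOLLOW(S). For each A -> αBβ: add FIRST(β)\{ε} to FOLLOW(B); if β nullable, add FOLLOW(A).
FOLLOW(A) = {$}


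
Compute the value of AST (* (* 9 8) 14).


Evaluate inner: (* 9 8) = 72
Evaluate root: (* 72 14) = 1008
Result: 1008


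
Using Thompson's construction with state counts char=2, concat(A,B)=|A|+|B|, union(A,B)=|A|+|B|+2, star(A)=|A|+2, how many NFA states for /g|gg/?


Syntax tree has 3 char leaf(s), 1 union(s), 0 star(s)
chars contribute 3×2 = 6; each union adds +2; each star adds +2
Total: 6 + 2 + 0 = 8 states


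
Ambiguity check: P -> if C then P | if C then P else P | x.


dangling else: 'if C then if C then x else x' parses two ways
Ambiguous


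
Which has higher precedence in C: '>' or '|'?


'>' is relational (level 7); '|' is bitwise OR (level 3)
Higher level binds tighter
'>' has higher precedence than '|'


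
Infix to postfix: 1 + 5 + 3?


Left to right (same or higher precedence on left)
Postfix: 1 5 + 3 +


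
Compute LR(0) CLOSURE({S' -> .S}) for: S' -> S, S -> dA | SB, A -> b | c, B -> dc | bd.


Start: S' -> .S
For each item with dot before a nonterminal B, add B -> .γ for every B-production
Closure: [S' -> .S, S -> .dA, S -> .SB]


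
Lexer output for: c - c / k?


Scan left to right, longest-match per lexeme
Tokens: ID(c), OP(-), ID(c), OP(/), ID(k)


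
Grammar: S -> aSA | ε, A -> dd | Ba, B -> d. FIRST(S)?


Per alternative of S: FIRST(aSA) = {a}; FIRST(ε) = {ε}
FIRST(S) = {a, ε}


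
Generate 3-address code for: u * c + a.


Break into single-operator statements:
t1 = u * c
t2 = t1 + a


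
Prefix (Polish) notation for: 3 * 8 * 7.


left-to-right (same/higher precedence on left): tree is (* (* 3 8) 7)
Prefix: * * 3 8 7


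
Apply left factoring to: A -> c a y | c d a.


Common prefix: 'c'
Factored: A -> c A', A' -> a y | d a


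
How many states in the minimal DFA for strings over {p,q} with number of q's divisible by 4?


Track (count of q) mod 4: states 0..3, accept at 0
Minimal DFA: 4 states


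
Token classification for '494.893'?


Pattern: digits with a decimal point
Type: FLOAT_LITERAL


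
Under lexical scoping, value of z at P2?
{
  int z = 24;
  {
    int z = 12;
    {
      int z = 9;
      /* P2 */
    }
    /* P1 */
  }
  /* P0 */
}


z declared in the same block as P2
z = 9


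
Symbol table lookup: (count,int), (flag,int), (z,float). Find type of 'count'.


Lookup 'count' → type int


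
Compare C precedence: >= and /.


'/' is multiplicative (level 10); '>=' is relational (level 7)
Higher level binds tighter
'/' has higher precedence than '>='


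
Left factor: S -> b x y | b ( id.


Common prefix: 'b'
Factored: S -> b S', S' -> x y | ( id


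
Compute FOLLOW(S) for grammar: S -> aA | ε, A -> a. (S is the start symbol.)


$ ∈ FOLLOW(S). For each A -> αBβ: add FIRST(β)\{ε} to FOLLOW(B); if β nullable, add FOLLOW(A).
FOLLOW(S) = {$}


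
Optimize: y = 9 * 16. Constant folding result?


9 * 16 = 144 at compile time
Optimized: y = 144


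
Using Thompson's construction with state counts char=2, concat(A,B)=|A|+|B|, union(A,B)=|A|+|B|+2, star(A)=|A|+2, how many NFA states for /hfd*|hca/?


Syntax tree has 6 char leaf(s), 1 union(s), 1 star(s)
chars contribute 6×2 = 12; each union adds +2; each star adds +2
Total: 12 + 2 + 2 = 16 states


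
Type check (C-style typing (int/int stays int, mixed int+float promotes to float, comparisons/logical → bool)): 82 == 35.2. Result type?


Operand types: int == float
Rule: comparison yields bool
Result type: bool


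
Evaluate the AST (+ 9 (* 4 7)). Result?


Evaluate inner: (* 4 7) = 28
Evaluate root: (+ 9 28) = 37
Result: 37


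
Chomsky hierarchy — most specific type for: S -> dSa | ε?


Single nonterminal LHS, but d^n a^n is not regular
Classification: Type 2 (Context-Free)


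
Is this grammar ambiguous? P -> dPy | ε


balanced d^n…y^n: each string has a unique parse
Unambiguous


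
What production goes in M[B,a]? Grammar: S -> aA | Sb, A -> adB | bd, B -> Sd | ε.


For [B, a]: 'a' ∈ FIRST(Sd)
Entry: B -> Sd


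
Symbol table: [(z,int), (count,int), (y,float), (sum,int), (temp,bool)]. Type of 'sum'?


Lookup 'sum' → type int


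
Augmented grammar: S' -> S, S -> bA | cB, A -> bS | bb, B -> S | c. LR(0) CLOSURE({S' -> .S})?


Start: S' -> .S
For each item with dot before a nonterminal B, add B -> .γ for every B-production
Closure: [S' -> .S, S -> .bA, S -> .cB]


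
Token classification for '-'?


Pattern: operator symbol
Type: OPERATOR


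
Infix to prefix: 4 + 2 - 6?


left-to-right (same/higher precedence on left): tree is (- (+ 4 2) 6)
Prefix: - + 4 2 6


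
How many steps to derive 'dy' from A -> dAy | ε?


Derivation: A => dAy => dy
Steps: 2


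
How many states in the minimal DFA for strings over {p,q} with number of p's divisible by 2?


Track (count of p) mod 2: states 0..1, accept at 0
Minimal DFA: 2 states


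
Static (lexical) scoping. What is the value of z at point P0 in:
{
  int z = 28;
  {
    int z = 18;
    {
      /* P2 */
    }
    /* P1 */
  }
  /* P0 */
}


z declared in the same block as P0
z = 28


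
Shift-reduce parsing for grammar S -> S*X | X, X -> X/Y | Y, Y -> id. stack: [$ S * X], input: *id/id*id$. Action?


handle 'S*X' on top; lookahead ∈ FOLLOW(S) = {*, $}
Action: reduce (S -> S*X)


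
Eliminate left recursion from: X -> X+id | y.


Left-recursive alternatives: X+id; non-recursive: y
Introduce X': X -> yX', X' -> +idX' | ε


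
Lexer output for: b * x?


Scan left to right, longest-match per lexeme
Tokens: ID(b), OP(*), ID(x)


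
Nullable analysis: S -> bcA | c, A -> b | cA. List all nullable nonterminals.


A nonterminal is nullable iff some alternative derives ε (directly, or every symbol in it is nullable)
Nullable: {}


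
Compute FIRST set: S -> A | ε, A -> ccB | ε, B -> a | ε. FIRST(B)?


Per alternative of B: FIRST(a) = {a}; FIRST(ε) = {ε}
FIRST(B) = {a, ε}


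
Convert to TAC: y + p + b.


Break into single-operator statements:
t1 = y + p
t2 = t1 + b


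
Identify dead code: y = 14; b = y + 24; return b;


y is read by b's definition; b is returned
No dead code


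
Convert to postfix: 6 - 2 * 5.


* has higher precedence, evaluate 2*5 first
Postfix: 6 2 5 * -


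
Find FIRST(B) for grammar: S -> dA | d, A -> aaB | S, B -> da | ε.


Per alternative of B: FIRST(da) = {d}; FIRST(ε) = {ε}
FIRST(B) = {d, ε}


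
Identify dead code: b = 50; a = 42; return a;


b is assigned but never read
Dead: 'b = 50'


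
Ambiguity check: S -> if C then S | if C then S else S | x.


dangling else: 'if C then if C then x else x' parses two ways
Ambiguous


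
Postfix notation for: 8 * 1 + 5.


Left to right (same or higher precedence on left)
Postfix: 8 1 * 5 +


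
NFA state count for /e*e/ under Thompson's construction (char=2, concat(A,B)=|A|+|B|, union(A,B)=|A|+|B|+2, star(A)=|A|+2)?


Syntax tree has 2 char leaf(s), 0 union(s), 1 star(s)
chars contribute 2×2 = 4; each union adds +2; each star adds +2
Total: 4 + 0 + 2 = 6 states


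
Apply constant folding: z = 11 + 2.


11 + 2 = 13 at compile time
Optimized: z = 13


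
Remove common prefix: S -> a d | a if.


Common prefix: 'a'
Factored: S -> a S', S' -> d | if


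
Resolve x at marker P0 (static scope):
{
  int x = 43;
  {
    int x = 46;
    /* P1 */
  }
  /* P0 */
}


x declared in the same block as P0
x = 43


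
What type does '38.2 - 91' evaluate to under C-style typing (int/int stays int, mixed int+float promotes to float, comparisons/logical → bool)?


Operand types: float - int
Rule: mixed int/float promotes to float; int/int stays int
Result type: float


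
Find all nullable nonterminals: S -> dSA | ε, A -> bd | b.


A nonterminal is nullable iff some alternative derives ε (directly, or every symbol in it is nullable)
Nullable: {S}


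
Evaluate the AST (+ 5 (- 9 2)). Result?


Evaluate inner: (- 9 2) = 7
Evaluate root: (+ 5 7) = 12
Result: 12


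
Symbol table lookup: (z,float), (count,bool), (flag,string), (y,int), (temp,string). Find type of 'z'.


Lookup 'z' → type float


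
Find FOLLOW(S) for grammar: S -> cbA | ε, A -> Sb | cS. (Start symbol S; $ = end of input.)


$ ∈ FOLLOW(S). For each A -> αBβ: add FIRST(β)\{ε} to FOLLOW(B); if β nullable, add FOLLOW(A).
FOLLOW(S) = {$, b}


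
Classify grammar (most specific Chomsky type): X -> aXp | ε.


Single nonterminal LHS, but a^n p^n is not regular
Classification: Type 2 (Context-Free)


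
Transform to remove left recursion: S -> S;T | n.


Left-recursive alternatives: S;T; non-recursive: n
Introduce S': S -> nS', S' -> ;TS' | ε


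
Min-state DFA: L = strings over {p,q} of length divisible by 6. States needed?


Track length mod 6: states 0..5, accept at 0
Minimal DFA: 6 states


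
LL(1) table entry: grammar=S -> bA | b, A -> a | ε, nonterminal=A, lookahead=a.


For [A, a]: 'a' ∈ FIRST(a)
Entry: A -> a


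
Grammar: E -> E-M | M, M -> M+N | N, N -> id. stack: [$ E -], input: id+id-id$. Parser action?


no handle ('E-' is not any RHS); shift 'id'
Action: shift


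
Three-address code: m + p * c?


Break into single-operator statements:
t1 = p * c
t2 = m + t1


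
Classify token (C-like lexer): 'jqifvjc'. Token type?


Pattern: letter/underscore followed by alphanumerics, not a keyword
Type: IDENTIFIER


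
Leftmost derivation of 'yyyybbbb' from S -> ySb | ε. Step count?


Derivation: S => ySb => yySbb => yyySbbb => yyyySbbbb => yyyybbbb
Steps: 5


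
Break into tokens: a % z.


Scan left to right, longest-match per lexeme
Tokens: ID(a), OP(%), ID(z)


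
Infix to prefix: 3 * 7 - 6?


left-to-right (same/higher precedence on left): tree is (- (* 3 7) 6)
Prefix: - * 3 7 6


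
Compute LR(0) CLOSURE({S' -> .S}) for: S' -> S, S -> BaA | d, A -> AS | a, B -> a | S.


Start: S' -> .S
For each item with dot before a nonterminal B, add B -> .γ for every B-production
Closure: [S' -> .S, S -> .BaA, S -> .d, B -> .a, B -> .S]


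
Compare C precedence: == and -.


'-' is additive (level 9); '==' is equality (level 6)
Higher level binds tighter
'-' has higher precedence than '=='


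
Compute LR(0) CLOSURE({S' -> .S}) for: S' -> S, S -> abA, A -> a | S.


Start: S' -> .S
For each item with dot before a nonterminal B, add B -> .γ for every B-production
Closure: [S' -> .S, S -> .abA]


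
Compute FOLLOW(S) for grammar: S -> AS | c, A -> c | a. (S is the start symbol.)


$ ∈ FOLLOW(S). For each A -> αBβ: add FIRST(β)\{ε} to FOLLOW(B); if β nullable, add FOLLOW(A).
FOLLOW(S) = {$}


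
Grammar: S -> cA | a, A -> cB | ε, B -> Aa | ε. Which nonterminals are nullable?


A nonterminal is nullable iff some alternative derives ε (directly, or every symbol in it is nullable)
Nullable: {A, B}


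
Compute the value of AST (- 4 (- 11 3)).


Evaluate inner: (- 11 3) = 8
Evaluate root: (- 4 8) = -4
Result: -4


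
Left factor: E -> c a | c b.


Common prefix: 'c'
Factored: E -> c E', E' -> a | b


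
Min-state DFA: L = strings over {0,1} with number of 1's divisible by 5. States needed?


Track (count of 1) mod 5: states 0..4, accept at 0
Minimal DFA: 5 states


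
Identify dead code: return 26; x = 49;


statement follows a return and is unreachable
Dead: 'x = 49'


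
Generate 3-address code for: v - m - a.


Break into single-operator statements:
t1 = v - m
t2 = t1 - a


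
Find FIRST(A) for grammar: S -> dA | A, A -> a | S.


Per alternative of A: FIRST(a) = {a}; FIRST(S) = {a, d}
FIRST(A) = {a, d}


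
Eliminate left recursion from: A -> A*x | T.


Left-recursive alternatives: A*x; non-recursive: T
Introduce A': A -> TA', A' -> *xA' | ε


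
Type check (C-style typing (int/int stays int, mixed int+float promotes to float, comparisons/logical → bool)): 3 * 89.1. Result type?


Operand types: int * float
Rule: mixed int/float promotes to float; int/int stays int
Result type: float


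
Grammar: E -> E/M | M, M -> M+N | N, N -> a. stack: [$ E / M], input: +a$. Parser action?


'+' can extend M; shift to build M -> M+N
Action: shift


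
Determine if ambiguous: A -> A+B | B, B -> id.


precedence layered via separate nonterminal B: deterministic
Unambiguous


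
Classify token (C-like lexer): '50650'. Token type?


Pattern: digits only
Type: INTEGER_LITERAL


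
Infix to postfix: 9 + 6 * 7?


* has higher precedence, evaluate 6*7 first
Postfix: 9 6 7 * +


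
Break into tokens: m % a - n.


Scan left to right, longest-match per lexeme
Tokens: ID(m), OP(%), ID(a), OP(-), ID(n)


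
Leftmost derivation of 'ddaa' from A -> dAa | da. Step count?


Derivation: A => dAa => ddaa
Steps: 2


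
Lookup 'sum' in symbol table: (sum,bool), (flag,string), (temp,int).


Lookup 'sum' → type bool


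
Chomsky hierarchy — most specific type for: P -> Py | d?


Left-linear: every RHS is a terminal or one nonterminal followed by a terminal
Classification: Type 3 (Regular)


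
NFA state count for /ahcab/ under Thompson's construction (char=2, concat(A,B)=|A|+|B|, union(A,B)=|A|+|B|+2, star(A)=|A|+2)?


Syntax tree has 5 char leaf(s), 0 union(s), 0 star(s)
chars contribute 5×2 = 10; each union adds +2; each star adds +2
Total: 10 + 0 + 0 = 10 states


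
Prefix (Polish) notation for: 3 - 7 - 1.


left-to-right (same/higher precedence on left): tree is (- (- 3 7) 1)
Prefix: - - 3 7 1


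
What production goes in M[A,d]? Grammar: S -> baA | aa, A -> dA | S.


For [A, d]: 'd' ∈ FIRST(dA)
Entry: A -> dA


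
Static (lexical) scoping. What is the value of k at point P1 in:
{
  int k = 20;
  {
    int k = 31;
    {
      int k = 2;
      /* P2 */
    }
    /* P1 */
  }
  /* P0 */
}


k declared in the same block as P1
k = 31


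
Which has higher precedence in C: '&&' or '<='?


'<=' is relational (level 7); '&&' is logical AND (level 2)
Higher level binds tighter
'<=' has higher precedence than '&&'


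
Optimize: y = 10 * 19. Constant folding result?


10 * 19 = 190 at compile time
Optimized: y = 190


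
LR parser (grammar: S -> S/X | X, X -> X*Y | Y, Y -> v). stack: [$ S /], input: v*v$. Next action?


no handle ('S/' is not any RHS); shift 'v'
Action: shift
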